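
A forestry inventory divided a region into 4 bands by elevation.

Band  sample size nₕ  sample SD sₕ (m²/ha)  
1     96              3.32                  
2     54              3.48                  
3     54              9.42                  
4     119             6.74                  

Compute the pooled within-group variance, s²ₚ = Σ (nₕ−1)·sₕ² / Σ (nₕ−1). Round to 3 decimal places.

1: (96−1)·3.32² = 95·11.0224 = 1047.128
2: (54−1)·3.48² = 53·12.1104 = 641.8512
3: (54−1)·9.42² = 53·88.7364 = 4703.0292
4: (119−1)·6.74² = 118·45.4276 = 5360.4568
Numerator = 11752.4652; denominator = Σ(nₕ−1) = 319.
s²ₚ = 11752.4652/319 = 36.84158... → 36.842.

36.842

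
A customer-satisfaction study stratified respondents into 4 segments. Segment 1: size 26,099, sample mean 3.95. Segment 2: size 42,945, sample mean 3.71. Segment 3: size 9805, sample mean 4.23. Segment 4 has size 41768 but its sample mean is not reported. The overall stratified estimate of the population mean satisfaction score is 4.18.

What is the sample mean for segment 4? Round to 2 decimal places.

Σ Nₕx̄ₕ = N·μ, so 41768·x̄_4 = 120617·4.18 − (26099·3.95 + 42945·3.71 + 9805·4.23).
= 504179.06 − 303892.15 = 200286.91.
x̄_4 = 200286.91 / 41768 = 4.7952... → 4.80.

4.80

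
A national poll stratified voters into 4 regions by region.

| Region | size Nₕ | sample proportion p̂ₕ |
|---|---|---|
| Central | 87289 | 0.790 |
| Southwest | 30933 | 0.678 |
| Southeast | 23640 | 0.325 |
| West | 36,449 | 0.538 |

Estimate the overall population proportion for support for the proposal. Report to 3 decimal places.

0.657

N = 87289 + 30933 + 23640 + 36449 = 178311.
Overall proportion = Σ (Nₕ/N)·p̂ₕ.
Σ Nₕp̂ₕ = 68958.31 + 20972.574 + 7683 + 19609.562 = 117223.446.
117223.446 / 178311 = 0.65741... → 0.657.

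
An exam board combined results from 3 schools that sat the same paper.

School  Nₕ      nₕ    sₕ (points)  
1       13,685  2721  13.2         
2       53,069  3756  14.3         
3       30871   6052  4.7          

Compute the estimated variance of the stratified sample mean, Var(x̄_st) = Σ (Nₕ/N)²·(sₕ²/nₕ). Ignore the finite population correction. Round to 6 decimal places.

0.017711

N = 97625; Wₕ = Nₕ/N.
school 1: (13685/97625)²·13.2²/2721 = 0.001258308
school 2: (53069/97625)²·14.3²/3756 = 0.016088154
school 3: (30871/97625)²·4.7²/6052 = 0.000364986
Sum = 0.017711447 → 0.017711.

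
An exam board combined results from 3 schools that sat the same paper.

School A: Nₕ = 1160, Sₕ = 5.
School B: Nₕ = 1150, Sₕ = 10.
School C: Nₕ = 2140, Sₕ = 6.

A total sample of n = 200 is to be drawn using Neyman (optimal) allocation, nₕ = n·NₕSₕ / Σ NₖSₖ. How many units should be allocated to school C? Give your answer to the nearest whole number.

85

Σ NₕSₕ = 1160·5 + 1150·10 + 2140·6 = 30140.
Share for C: 12840/30140 = 0.42601.
n_C = 200 × 0.42601 = 85.202... → 85.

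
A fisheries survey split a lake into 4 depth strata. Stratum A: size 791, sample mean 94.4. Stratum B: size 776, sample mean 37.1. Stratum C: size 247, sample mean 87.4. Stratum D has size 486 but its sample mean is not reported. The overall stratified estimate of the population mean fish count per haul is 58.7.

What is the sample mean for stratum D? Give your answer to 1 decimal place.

Σ Nₕx̄ₕ = N·μ, so 486·x̄_D = 2300·58.7 − (791·94.4 + 776·37.1 + 247·87.4).
= 135010 − 125047.8 = 9962.2.
x̄_D = 9962.2 / 486 = 20.498... → 20.5.

20.5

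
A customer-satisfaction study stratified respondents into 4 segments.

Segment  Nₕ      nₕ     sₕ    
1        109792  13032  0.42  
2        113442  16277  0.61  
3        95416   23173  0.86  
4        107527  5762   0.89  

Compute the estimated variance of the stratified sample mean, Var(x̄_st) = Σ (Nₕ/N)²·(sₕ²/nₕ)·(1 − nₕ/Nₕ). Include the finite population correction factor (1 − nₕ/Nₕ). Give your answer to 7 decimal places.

0.0000117

N = 426177. Term for each stratum: Wₕ²sₕ²/nₕ·(1−nₕ/Nₕ).
Var(x̄_st) = 0.0000007917 + 0.0000013874 + 0.0000012113 + 0.0000082821 = 0.0000116725 → 0.0000117.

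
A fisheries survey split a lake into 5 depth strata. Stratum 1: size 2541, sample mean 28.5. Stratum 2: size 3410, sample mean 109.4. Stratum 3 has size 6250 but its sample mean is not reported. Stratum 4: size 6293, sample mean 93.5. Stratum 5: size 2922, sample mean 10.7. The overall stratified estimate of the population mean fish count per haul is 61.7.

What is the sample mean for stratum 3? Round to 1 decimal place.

41.0

Σ Nₕx̄ₕ = N·μ, so 6250·x̄_3 = 21416·61.7 − (2541·28.5 + 3410·109.4 + 6293·93.5 + 2922·10.7).
= 1321367.2 − 1065133.4 = 256233.8.
x̄_3 = 256233.8 / 6250 = 40.997... → 41.0.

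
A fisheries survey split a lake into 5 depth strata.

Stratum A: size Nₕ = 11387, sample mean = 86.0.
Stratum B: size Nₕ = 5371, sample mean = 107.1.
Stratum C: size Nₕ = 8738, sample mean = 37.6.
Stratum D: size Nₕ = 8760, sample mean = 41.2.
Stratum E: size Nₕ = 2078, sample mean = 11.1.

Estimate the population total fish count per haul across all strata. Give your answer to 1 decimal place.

2267042.7

A: 11387·86.0 = 979282
B: 5371·107.1 = 575234.1
C: 8738·37.6 = 328548.8
D: 8760·41.2 = 360912
E: 2078·11.1 = 23065.8
τ̂ = Σ Nₕx̄ₕ = 2267042.7.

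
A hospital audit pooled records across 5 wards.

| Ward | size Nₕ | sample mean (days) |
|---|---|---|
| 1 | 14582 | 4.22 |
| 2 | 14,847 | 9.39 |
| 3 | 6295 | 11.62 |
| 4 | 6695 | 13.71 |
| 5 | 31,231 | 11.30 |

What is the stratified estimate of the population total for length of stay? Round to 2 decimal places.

718796.02

1: 14582·4.22 = 61536.04
2: 14847·9.39 = 139413.33
3: 6295·11.62 = 73147.9
4: 6695·13.71 = 91788.45
5: 31231·11.30 = 352910.3
τ̂ = Σ Nₕx̄ₕ = 718796.02.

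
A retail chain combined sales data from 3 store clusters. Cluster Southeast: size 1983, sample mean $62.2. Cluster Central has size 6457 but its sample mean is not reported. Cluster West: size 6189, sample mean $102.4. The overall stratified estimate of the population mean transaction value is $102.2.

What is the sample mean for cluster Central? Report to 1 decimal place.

114.3

N = 1983 + 6457 + 6189 = 14629.
Overall total = μ·N = 102.2·14629 = 1495083.8.
Subtract the known strata: 1983·62.2 + 6189·102.4 = 757096.2.
Remaining total for cluster Central: 1495083.8 − 757096.2 = 737987.6.
Divide by its size: 737987.6 / 6457 = 114.293... → 114.3.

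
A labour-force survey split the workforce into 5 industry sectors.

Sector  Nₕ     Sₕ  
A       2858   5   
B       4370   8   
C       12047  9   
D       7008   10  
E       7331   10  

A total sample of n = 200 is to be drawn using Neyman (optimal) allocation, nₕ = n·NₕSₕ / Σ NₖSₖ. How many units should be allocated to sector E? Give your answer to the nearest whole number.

Σ NₕSₕ = 2858·5 + 4370·8 + 12047·9 + 7008·10 + 7331·10 = 301063.
Share for E: 73310/301063 = 0.24350.
n_E = 200 × 0.24350 = 48.701... → 49.

49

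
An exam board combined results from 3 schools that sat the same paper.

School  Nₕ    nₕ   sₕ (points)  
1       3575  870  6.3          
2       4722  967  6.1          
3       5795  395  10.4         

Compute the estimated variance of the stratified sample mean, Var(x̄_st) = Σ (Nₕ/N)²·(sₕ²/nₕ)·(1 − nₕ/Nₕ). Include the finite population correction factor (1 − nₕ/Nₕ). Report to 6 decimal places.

0.048806

N = 14092; Wₕ = Nₕ/N.
school 1: (3575/14092)²·6.3²/870·(1 − 870/3575) = 0.002221569
school 2: (4722/14092)²·6.1²/967·(1 − 967/4722) = 0.003435768
school 3: (5795/14092)²·10.4²/395·(1 − 395/5795) = 0.043149077
Sum = 0.048806415 → 0.048806.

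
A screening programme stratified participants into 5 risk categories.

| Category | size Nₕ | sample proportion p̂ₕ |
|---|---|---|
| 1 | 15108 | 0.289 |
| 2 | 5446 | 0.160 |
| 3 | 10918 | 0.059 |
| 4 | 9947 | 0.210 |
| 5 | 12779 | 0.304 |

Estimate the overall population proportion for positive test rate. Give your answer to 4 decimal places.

0.2187

Wₕ = Nₕ/N with N = 54198: 0.2788, 0.1005, 0.2014, 0.1835, 0.2358.
p̂_st = 0.2788·0.289 + 0.1005·0.160 + 0.2014·0.059 + 0.1835·0.210 + 0.2358·0.304 ≈ 0.218743... → 0.2187.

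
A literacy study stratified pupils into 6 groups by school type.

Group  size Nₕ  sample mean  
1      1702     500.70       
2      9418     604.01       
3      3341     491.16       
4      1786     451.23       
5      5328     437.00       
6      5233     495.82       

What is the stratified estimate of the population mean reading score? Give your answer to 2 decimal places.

N = 26808; weights Wₕ = Nₕ/N = (0.0635, 0.3513, 0.1246, 0.0666, 0.1987, 0.1952).
x̄_st = Σ Wₕ·x̄ₕ = 0.0635·500.70 + 0.3513·604.01 + 0.1246·491.16 + 0.0666·451.23 + 0.1987·437.00 + 0.1952·495.82 ≈ 518.8967...
→ 518.90.

518.90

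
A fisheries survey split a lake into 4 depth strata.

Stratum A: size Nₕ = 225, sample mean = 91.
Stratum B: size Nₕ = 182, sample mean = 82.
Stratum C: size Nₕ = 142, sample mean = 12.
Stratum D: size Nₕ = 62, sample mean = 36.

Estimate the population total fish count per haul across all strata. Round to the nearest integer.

Estimate total by summing Nₕ·x̄ₕ over strata.
225·91 + 182·82 + 142·12 + 62·36 = 20475 + 14924 + 1704 + 2232 = 39335.

39335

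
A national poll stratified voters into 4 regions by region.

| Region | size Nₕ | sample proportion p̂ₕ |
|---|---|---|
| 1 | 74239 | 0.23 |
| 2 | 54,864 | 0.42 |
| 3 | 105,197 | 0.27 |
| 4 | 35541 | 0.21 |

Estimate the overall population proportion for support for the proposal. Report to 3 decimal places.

Wₕ = Nₕ/N with N = 269841: 0.2751, 0.2033, 0.3898, 0.1317.
p̂_st = 0.2751·0.23 + 0.2033·0.42 + 0.3898·0.27 + 0.1317·0.21 ≈ 0.28159... → 0.282.

0.282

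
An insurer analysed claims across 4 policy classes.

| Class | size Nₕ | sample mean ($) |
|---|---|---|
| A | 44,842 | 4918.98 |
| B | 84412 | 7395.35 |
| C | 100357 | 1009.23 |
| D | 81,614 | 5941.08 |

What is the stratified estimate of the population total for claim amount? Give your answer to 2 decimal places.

1430991783.59

A: 44842·4918.98 = 220576901.16
B: 84412·7395.35 = 624256284.2
C: 100357·1009.23 = 101283295.11
D: 81614·5941.08 = 484875303.12
τ̂ = Σ Nₕx̄ₕ = 1430991783.59.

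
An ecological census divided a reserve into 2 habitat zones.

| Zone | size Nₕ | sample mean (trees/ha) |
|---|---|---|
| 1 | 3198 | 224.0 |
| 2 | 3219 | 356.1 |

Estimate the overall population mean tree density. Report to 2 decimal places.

290.27

x̄_st = (Σ Nₕx̄ₕ) / (Σ Nₕ) = (3198·224.0 + 3219·356.1) / 6417
= 1862637.9 / 6417 = 290.2662... → 290.27.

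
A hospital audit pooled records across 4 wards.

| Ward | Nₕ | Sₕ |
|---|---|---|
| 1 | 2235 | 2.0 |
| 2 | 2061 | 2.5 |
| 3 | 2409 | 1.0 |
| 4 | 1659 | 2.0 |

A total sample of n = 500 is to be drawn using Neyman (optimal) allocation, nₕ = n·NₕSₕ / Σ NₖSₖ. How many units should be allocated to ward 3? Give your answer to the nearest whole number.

1: NₕSₕ = 2235·2.0 = 4470
2: NₕSₕ = 2061·2.5 = 5152.5
3: NₕSₕ = 2409·1.0 = 2409
4: NₕSₕ = 1659·2.0 = 3318
Σ NₕSₕ = 15349.5.
n_3 = 500·2409/15349.5 = 78.472... → 78.

78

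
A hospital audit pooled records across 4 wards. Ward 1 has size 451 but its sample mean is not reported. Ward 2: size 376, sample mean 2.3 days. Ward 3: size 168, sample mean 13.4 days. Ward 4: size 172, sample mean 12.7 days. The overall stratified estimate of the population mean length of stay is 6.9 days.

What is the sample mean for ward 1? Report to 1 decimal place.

6.1

N = 451 + 376 + 168 + 172 = 1167.
Overall total = μ·N = 6.9·1167 = 8052.3.
Subtract the known strata: 376·2.3 + 168·13.4 + 172·12.7 = 5300.4.
Remaining total for ward 1: 8052.3 − 5300.4 = 2751.9.
Divide by its size: 2751.9 / 451 = 6.102... → 6.1.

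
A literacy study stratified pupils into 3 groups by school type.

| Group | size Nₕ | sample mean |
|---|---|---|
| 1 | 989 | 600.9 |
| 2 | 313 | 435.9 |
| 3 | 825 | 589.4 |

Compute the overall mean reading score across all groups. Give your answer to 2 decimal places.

N = 2127; weights Wₕ = Nₕ/N = (0.4650, 0.1472, 0.3879).
x̄_st = Σ Wₕ·x̄ₕ = 0.4650·600.9 + 0.1472·435.9 + 0.3879·589.4 ≈ 572.1588...
→ 572.16.

572.16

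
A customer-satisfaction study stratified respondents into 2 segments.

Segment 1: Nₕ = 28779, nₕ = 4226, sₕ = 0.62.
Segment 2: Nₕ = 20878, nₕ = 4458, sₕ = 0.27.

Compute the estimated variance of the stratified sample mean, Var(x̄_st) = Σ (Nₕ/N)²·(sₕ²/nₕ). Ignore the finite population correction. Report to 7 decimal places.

N = 49657; Wₕ = Nₕ/N.
segment 1: (28779/49657)²·0.62²/4226 = 0.0000305523
segment 2: (20878/49657)²·0.27²/4458 = 0.0000028907
Sum = 0.0000334430 → 0.0000334.

0.0000334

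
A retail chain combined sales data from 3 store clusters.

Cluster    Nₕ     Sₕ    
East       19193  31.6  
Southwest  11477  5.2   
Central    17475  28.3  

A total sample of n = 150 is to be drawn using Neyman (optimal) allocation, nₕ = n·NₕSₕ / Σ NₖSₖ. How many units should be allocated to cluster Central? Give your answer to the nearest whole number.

64

Σ NₕSₕ = 19193·31.6 + 11477·5.2 + 17475·28.3 = 1160721.7.
Share for Central: 494542.5/1160721.7 = 0.42606.
n_Central = 150 × 0.42606 = 63.910... → 64.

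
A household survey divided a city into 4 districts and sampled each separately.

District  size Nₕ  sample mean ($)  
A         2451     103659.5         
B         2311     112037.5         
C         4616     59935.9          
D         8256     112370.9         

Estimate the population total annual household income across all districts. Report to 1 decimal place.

Estimate total by summing Nₕ·x̄ₕ over strata.
2451·103659.5 + 2311·112037.5 + 4616·59935.9 + 8256·112370.9 = 254069434.5 + 258918662.5 + 276664114.4 + 927734150.4 = 1717386361.8.

1717386361.8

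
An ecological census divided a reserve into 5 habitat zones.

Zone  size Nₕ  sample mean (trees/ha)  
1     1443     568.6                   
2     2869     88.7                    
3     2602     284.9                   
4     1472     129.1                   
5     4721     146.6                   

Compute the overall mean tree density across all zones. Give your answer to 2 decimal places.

N = 1443 + 2869 + 2602 + 1472 + 4721 = 13107.
Weight each subgroup mean by Nₕ/N and sum.
Σ Nₕx̄ₕ = 1443·568.6 + 2869·88.7 + 2602·284.9 + 1472·129.1 + 4721·146.6 = 820489.8 + 254480.3 + 741309.8 + 190035.2 + 692098.6 = 2698413.7.
Divide by N: 2698413.7 / 13107 = 205.8758... → 205.88.

205.88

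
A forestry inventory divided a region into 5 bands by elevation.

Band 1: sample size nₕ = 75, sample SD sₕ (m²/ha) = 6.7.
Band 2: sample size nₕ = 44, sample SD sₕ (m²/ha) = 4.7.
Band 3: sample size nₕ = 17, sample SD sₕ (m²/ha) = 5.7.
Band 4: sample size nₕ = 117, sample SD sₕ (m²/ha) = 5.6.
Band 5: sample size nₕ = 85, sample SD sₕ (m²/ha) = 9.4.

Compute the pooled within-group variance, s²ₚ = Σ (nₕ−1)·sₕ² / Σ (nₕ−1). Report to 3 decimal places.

Degrees of freedom: 74 + 43 + 16 + 116 + 84 = 333.
Σ(nₕ−1)sₕ² = 74·44.89 + 43·22.09 + 16·32.49 + 116·31.36 + 84·88.36 = 15851.57.
s²ₚ = 15851.57 / 333 = 47.60231... → 47.602.

47.602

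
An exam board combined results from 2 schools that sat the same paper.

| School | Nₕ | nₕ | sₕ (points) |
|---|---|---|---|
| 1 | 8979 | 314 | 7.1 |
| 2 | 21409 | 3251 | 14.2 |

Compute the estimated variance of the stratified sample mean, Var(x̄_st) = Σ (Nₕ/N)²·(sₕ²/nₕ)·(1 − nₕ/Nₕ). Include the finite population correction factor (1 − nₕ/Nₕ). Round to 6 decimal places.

N = 30388; Wₕ = Nₕ/N.
school 1: (8979/30388)²·7.1²/314·(1 − 314/8979) = 0.013526310
school 2: (21409/30388)²·14.2²/3251·(1 − 3251/21409) = 0.026110782
Sum = 0.039637092 → 0.039637.

0.039637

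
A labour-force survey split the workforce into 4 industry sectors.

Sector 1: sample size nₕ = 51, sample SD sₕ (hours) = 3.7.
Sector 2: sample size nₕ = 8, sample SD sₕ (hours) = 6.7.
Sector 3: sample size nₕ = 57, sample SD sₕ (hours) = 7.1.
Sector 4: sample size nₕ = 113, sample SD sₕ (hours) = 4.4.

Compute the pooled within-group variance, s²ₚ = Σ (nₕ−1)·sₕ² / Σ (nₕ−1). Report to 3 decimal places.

26.622

1: (51−1)·3.7² = 50·13.69 = 684.5
2: (8−1)·6.7² = 7·44.89 = 314.23
3: (57−1)·7.1² = 56·50.41 = 2822.96
4: (113−1)·4.4² = 112·19.36 = 2168.32
Numerator = 5990.01; denominator = Σ(nₕ−1) = 225.
s²ₚ = 5990.01/225 = 26.62227... → 26.622.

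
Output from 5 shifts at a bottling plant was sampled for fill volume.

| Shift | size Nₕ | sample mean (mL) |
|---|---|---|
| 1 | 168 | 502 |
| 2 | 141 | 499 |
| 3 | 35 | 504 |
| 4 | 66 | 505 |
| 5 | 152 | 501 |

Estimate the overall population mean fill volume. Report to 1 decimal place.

501.5

x̄_st = (Σ Nₕx̄ₕ) / (Σ Nₕ) = (168·502 + 141·499 + 35·504 + 66·505 + 152·501) / 562
= 281817 / 562 = 501.454... → 501.5.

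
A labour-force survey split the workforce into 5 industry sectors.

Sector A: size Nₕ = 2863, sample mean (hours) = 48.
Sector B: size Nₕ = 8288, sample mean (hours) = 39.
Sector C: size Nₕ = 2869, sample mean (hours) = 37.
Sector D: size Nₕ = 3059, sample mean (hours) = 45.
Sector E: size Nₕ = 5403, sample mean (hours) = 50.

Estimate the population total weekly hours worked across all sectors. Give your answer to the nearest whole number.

974614

Population total = Σ Nₕ·x̄ₕ (each stratum's size times its mean).
2863·48 + 8288·39 + 2869·37 + 3059·45 + 5403·50 = 137424 + 323232 + 106153 + 137655 + 270150 = 974614.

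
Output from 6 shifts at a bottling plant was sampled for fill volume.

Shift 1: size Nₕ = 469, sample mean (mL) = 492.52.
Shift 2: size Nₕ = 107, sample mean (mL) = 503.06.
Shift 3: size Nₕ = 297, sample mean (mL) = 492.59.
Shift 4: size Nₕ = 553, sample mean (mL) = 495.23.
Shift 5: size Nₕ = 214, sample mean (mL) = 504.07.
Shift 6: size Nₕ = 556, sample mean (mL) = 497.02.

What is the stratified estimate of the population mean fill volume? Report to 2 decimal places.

N = 469 + 107 + 297 + 553 + 214 + 556 = 2196.
The stratified mean weights each stratum mean by its population share Nₕ/N.
Σ Nₕx̄ₕ = 469·492.52 + 107·503.06 + 297·492.59 + 553·495.23 + 214·504.07 + 556·497.02 = 230991.88 + 53827.42 + 146299.23 + 273862.19 + 107870.98 + 276343.12 = 1089194.82.
Divide by N: 1089194.82 / 2196 = 495.9904... → 495.99.

495.99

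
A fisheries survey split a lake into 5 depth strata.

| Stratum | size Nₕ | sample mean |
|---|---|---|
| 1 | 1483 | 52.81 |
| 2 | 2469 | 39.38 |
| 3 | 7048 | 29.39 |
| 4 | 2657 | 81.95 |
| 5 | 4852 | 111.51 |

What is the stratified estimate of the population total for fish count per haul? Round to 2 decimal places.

1141474.84

1: 1483·52.81 = 78317.23
2: 2469·39.38 = 97229.22
3: 7048·29.39 = 207140.72
4: 2657·81.95 = 217741.15
5: 4852·111.51 = 541046.52
τ̂ = Σ Nₕx̄ₕ = 1141474.84.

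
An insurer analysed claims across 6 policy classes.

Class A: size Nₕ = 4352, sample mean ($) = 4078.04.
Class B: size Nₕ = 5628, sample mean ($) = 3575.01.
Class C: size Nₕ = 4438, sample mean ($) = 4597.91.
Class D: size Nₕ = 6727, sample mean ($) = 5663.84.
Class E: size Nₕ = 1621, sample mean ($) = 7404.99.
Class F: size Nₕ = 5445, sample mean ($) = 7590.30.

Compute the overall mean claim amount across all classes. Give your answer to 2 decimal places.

x̄_st = (Σ Nₕx̄ₕ) / (Σ Nₕ) = (4352·4078.04 + 5628·3575.01 + 4438·4597.91 + 6727·5663.84 + 1621·7404.99 + 5445·7590.30) / 28211
= 149706634.91 / 28211 = 5306.6759... → 5306.68.

5306.68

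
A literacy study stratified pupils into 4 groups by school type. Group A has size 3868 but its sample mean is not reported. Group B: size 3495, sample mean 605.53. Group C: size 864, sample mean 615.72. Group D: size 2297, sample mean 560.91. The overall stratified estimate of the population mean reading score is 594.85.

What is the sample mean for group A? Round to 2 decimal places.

600.69

N = 3868 + 3495 + 864 + 2297 = 10524.
Overall total = μ·N = 594.85·10524 = 6260201.4.
Subtract the known strata: 3495·605.53 + 864·615.72 + 2297·560.91 = 3936719.7.
Remaining total for group A: 6260201.4 − 3936719.7 = 2323481.7.
Divide by its size: 2323481.7 / 3868 = 600.6933... → 600.69.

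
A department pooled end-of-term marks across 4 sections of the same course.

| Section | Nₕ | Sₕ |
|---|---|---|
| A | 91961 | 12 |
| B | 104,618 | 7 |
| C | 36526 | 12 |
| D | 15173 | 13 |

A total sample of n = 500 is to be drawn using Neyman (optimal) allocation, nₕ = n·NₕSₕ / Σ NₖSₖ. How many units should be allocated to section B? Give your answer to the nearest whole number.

A: NₕSₕ = 91961·12 = 1103532
B: NₕSₕ = 104618·7 = 732326
C: NₕSₕ = 36526·12 = 438312
D: NₕSₕ = 15173·13 = 197249
Σ NₕSₕ = 2471419.
n_B = 500·732326/2471419 = 148.159... → 148.

148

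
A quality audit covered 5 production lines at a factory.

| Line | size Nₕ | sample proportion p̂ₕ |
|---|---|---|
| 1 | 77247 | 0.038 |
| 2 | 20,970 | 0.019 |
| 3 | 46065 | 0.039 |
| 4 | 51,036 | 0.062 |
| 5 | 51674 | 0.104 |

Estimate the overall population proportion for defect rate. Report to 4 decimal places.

0.0553

N = 77247 + 20970 + 46065 + 51036 + 51674 = 246992.
Overall proportion = Σ (Nₕ/N)·p̂ₕ.
Σ Nₕp̂ₕ = 2935.386 + 398.43 + 1796.535 + 3164.232 + 5374.096 = 13668.679.
13668.679 / 246992 = 0.055341... → 0.0553.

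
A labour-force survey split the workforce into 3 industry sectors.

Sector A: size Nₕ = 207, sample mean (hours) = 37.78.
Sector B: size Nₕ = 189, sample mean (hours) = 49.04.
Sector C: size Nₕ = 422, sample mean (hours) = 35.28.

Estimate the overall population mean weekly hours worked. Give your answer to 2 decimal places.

39.09

N = 207 + 189 + 422 = 818.
The stratified mean weights each stratum mean by its population share Nₕ/N.
Σ Nₕx̄ₕ = 207·37.78 + 189·49.04 + 422·35.28 = 7820.46 + 9268.56 + 14888.16 = 31977.18.
Divide by N: 31977.18 / 818 = 39.0919... → 39.09.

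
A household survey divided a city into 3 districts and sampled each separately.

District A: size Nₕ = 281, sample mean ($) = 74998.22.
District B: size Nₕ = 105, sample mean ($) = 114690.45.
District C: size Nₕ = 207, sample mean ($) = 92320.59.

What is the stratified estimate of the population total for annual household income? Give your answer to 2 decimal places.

52227359.20

A: 281·74998.22 = 21074499.82
B: 105·114690.45 = 12042497.25
C: 207·92320.59 = 19110362.13
τ̂ = Σ Nₕx̄ₕ = 52227359.20.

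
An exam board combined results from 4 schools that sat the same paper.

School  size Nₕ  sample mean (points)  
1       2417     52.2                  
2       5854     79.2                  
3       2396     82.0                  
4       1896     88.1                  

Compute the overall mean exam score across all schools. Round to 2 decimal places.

N = 2417 + 5854 + 2396 + 1896 = 12563.
The stratified mean weights each stratum mean by its population share Nₕ/N.
Σ Nₕx̄ₕ = 2417·52.2 + 5854·79.2 + 2396·82.0 + 1896·88.1 = 126167.4 + 463636.8 + 196472 + 167037.6 = 953313.8.
Divide by N: 953313.8 / 12563 = 75.8827... → 75.88.

75.88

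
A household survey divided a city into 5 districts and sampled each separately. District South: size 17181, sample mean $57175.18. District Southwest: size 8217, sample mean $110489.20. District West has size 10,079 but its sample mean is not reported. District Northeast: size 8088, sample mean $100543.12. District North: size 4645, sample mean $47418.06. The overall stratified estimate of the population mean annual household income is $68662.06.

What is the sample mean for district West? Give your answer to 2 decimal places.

38350.21

N = 17181 + 8217 + 10079 + 8088 + 4645 = 48210.
Overall total = μ·N = 68662.06·48210 = 3310197912.6.
Subtract the known strata: 17181·57175.18 + 8217·110489.20 + 8088·100543.12 + 4645·47418.06 = 2923666167.24.
Remaining total for district West: 3310197912.6 − 2923666167.24 = 386531745.36.
Divide by its size: 386531745.36 / 10079 = 38350.2079... → 38350.21.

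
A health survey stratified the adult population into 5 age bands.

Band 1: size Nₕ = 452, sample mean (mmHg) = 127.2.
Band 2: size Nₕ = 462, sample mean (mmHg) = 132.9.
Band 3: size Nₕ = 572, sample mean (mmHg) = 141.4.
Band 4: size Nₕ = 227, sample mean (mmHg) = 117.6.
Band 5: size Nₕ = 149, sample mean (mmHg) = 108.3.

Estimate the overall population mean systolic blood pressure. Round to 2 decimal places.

130.29

N = 452 + 462 + 572 + 227 + 149 = 1862.
The stratified mean weights each stratum mean by its population share Nₕ/N.
Σ Nₕx̄ₕ = 452·127.2 + 462·132.9 + 572·141.4 + 227·117.6 + 149·108.3 = 57494.4 + 61399.8 + 80880.8 + 26695.2 + 16136.7 = 242606.9.
Divide by N: 242606.9 / 1862 = 130.2937... → 130.29.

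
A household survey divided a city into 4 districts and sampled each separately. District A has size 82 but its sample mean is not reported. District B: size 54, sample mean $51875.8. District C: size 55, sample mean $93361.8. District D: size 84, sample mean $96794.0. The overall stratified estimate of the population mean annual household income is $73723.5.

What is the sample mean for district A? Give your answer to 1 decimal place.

51305.8

N = 82 + 54 + 55 + 84 = 275.
Overall total = μ·N = 73723.5·275 = 20273962.5.
Subtract the known strata: 54·51875.8 + 55·93361.8 + 84·96794.0 = 16066888.2.
Remaining total for district A: 20273962.5 − 16066888.2 = 4207074.3.
Divide by its size: 4207074.3 / 82 = 51305.784... → 51305.8.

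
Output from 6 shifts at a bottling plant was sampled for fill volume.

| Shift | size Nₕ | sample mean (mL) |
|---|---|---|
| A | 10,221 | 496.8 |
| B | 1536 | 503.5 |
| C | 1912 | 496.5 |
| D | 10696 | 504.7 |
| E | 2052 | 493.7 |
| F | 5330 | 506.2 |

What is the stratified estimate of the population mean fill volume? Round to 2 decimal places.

N = 10221 + 1536 + 1912 + 10696 + 2052 + 5330 = 31747.
The stratified mean weights each stratum mean by its population share Nₕ/N.
Σ Nₕx̄ₕ = 10221·496.8 + 1536·503.5 + 1912·496.5 + 10696·504.7 + 2052·493.7 + 5330·506.2 = 5077792.8 + 773376 + 949308 + 5398271.2 + 1013072.4 + 2698046 = 15909866.4.
Divide by N: 15909866.4 / 31747 = 501.1455... → 501.15.

501.15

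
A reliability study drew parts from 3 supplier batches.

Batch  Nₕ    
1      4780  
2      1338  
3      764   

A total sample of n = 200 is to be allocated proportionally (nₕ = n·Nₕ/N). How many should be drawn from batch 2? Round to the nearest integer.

N = 4780 + 1338 + 764 = 6882.
n_2 = 200·1338/6882 = 38.884... → 39.

39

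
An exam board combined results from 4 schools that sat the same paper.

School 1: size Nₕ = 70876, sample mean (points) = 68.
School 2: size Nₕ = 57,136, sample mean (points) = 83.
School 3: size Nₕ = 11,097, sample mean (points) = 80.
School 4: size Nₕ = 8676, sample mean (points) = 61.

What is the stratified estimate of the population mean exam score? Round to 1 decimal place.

74.3

N = 147785; weights Wₕ = Nₕ/N = (0.4796, 0.3866, 0.0751, 0.0587).
x̄_st = Σ Wₕ·x̄ₕ = 0.4796·68 + 0.3866·83 + 0.0751·80 + 0.0587·61 ≈ 74.289...
→ 74.3.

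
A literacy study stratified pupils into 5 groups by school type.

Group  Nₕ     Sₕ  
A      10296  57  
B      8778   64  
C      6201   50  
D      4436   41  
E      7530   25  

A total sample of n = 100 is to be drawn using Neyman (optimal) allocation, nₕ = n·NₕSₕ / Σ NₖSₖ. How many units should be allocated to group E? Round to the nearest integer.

A: NₕSₕ = 10296·57 = 586872
B: NₕSₕ = 8778·64 = 561792
C: NₕSₕ = 6201·50 = 310050
D: NₕSₕ = 4436·41 = 181876
E: NₕSₕ = 7530·25 = 188250
Σ NₕSₕ = 1828840.
n_E = 100·188250/1828840 = 10.293... → 10.

10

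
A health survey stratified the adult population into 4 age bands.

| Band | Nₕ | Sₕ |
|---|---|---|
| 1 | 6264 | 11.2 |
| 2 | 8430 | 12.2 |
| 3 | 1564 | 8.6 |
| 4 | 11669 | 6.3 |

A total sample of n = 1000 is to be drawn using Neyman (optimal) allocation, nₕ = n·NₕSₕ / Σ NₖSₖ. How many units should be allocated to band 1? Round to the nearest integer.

270

Σ NₕSₕ = 6264·11.2 + 8430·12.2 + 1564·8.6 + 11669·6.3 = 259967.9.
Share for 1: 70156.8/259967.9 = 0.26987.
n_1 = 1000 × 0.26987 = 269.867... → 270.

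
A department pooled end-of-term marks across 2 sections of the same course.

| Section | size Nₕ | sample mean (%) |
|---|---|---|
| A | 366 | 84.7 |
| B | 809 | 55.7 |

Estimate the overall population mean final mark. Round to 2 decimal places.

64.73

x̄_st = (Σ Nₕx̄ₕ) / (Σ Nₕ) = (366·84.7 + 809·55.7) / 1175
= 76061.5 / 1175 = 64.7332... → 64.73.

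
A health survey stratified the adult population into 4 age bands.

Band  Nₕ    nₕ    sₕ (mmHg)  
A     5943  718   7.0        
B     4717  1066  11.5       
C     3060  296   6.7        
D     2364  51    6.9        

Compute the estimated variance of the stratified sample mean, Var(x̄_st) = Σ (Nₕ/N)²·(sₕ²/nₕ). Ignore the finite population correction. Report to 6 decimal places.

0.045644

N = 16084. Term for each stratum: Wₕ²sₕ²/nₕ.
Var(x̄_st) = 0.009317405 + 0.010670434 + 0.005489245 + 0.020166699 = 0.045643784 → 0.045644.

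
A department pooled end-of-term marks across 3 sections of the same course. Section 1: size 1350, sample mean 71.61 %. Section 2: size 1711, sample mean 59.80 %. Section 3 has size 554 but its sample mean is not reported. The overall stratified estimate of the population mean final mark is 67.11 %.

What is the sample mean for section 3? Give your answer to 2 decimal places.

N = 1350 + 1711 + 554 = 3615.
Overall total = μ·N = 67.11·3615 = 242602.65.
Subtract the known strata: 1350·71.61 + 1711·59.80 = 198991.3.
Remaining total for section 3: 242602.65 − 198991.3 = 43611.35.
Divide by its size: 43611.35 / 554 = 78.7208... → 78.72.

78.72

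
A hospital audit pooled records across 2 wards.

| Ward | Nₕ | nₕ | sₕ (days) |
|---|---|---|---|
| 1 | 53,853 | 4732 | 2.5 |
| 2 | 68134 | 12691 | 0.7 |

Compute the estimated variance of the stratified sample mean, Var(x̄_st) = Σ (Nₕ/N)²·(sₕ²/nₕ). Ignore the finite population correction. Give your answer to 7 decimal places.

N = 121987. Term for each stratum: Wₕ²sₕ²/nₕ.
Var(x̄_st) = 0.0002574115 + 0.0000120448 = 0.0002694564 → 0.0002695.

0.0002695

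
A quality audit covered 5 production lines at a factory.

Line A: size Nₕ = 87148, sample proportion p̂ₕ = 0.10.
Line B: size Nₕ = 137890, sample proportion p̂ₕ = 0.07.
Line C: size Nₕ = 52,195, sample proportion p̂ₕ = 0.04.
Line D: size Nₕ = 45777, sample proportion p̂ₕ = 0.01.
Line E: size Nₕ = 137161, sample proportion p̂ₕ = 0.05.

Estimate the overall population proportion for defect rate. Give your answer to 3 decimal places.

0.060

Wₕ = Nₕ/N with N = 460171: 0.1894, 0.2996, 0.1134, 0.0995, 0.2981.
p̂_st = 0.1894·0.10 + 0.2996·0.07 + 0.1134·0.04 + 0.0995·0.01 + 0.2981·0.05 ≈ 0.06035... → 0.060.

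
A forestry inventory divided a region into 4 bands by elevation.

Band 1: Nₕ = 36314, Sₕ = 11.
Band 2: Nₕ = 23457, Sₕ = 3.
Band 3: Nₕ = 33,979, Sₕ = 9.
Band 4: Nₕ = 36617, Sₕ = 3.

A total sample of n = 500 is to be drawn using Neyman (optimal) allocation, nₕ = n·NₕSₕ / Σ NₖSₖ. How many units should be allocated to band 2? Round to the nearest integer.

1: NₕSₕ = 36314·11 = 399454
2: NₕSₕ = 23457·3 = 70371
3: NₕSₕ = 33979·9 = 305811
4: NₕSₕ = 36617·3 = 109851
Σ NₕSₕ = 885487.
n_2 = 500·70371/885487 = 39.736... → 40.

40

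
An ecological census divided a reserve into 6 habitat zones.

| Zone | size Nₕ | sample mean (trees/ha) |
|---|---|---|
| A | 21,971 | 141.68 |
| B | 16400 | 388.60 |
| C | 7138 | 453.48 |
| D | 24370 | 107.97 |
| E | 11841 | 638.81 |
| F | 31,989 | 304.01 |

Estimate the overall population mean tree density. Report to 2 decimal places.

x̄_st = (Σ Nₕx̄ₕ) / (Σ Nₕ) = (21971·141.68 + 16400·388.60 + 7138·453.48 + 24370·107.97 + 11841·638.81 + 31989·304.01) / 113709
= 32643185.52 / 113709 = 287.0765... → 287.08.

287.08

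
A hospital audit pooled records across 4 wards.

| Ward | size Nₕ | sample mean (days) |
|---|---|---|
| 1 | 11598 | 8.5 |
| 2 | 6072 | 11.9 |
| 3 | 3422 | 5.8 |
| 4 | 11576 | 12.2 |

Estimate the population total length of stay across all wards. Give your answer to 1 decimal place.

331914.6

1: 11598·8.5 = 98583
2: 6072·11.9 = 72256.8
3: 3422·5.8 = 19847.6
4: 11576·12.2 = 141227.2
τ̂ = Σ Nₕx̄ₕ = 331914.6.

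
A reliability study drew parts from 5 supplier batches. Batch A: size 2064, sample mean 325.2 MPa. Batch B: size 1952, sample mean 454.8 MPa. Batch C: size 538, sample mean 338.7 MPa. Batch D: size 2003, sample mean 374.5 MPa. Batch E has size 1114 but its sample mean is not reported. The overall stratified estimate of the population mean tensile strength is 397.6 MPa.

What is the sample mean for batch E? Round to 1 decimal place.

501.5

N = 2064 + 1952 + 538 + 2003 + 1114 = 7671.
Overall total = μ·N = 397.6·7671 = 3049989.6.
Subtract the known strata: 2064·325.2 + 1952·454.8 + 538·338.7 + 2003·374.5 = 2491326.5.
Remaining total for batch E: 3049989.6 − 2491326.5 = 558663.1.
Divide by its size: 558663.1 / 1114 = 501.493... → 501.5.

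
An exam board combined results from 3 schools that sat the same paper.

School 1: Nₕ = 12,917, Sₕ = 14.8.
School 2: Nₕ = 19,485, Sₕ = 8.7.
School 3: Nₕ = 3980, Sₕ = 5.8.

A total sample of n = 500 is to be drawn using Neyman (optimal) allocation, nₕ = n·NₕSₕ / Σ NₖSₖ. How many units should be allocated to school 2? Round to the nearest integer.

221

1: NₕSₕ = 12917·14.8 = 191171.6
2: NₕSₕ = 19485·8.7 = 169519.5
3: NₕSₕ = 3980·5.8 = 23084
Σ NₕSₕ = 383775.1.
n_2 = 500·169519.5/383775.1 = 220.858... → 221.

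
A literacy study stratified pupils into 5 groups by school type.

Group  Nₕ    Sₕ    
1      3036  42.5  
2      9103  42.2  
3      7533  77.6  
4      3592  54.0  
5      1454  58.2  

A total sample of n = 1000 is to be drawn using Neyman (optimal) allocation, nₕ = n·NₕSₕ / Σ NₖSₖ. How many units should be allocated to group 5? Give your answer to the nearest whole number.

61

1: NₕSₕ = 3036·42.5 = 129030
2: NₕSₕ = 9103·42.2 = 384146.6
3: NₕSₕ = 7533·77.6 = 584560.8
4: NₕSₕ = 3592·54.0 = 193968
5: NₕSₕ = 1454·58.2 = 84622.8
Σ NₕSₕ = 1376328.2.
n_5 = 1000·84622.8/1376328.2 = 61.484... → 61.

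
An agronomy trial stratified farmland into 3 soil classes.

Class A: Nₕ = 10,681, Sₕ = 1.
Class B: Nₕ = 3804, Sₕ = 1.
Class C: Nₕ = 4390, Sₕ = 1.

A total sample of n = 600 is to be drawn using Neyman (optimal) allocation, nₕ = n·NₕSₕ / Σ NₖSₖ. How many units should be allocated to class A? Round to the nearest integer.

Σ NₕSₕ = 10681·1 + 3804·1 + 4390·1 = 18875.
Share for A: 10681/18875 = 0.56588.
n_A = 600 × 0.56588 = 339.528... → 340.

340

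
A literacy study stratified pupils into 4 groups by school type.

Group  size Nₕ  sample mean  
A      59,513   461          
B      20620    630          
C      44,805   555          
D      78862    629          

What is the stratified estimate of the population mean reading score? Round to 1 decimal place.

563.8

N = 203800; weights Wₕ = Nₕ/N = (0.2920, 0.1012, 0.2198, 0.3870).
x̄_st = Σ Wₕ·x̄ₕ = 0.2920·461 + 0.1012·630 + 0.2198·555 + 0.3870·629 ≈ 563.774...
→ 563.8.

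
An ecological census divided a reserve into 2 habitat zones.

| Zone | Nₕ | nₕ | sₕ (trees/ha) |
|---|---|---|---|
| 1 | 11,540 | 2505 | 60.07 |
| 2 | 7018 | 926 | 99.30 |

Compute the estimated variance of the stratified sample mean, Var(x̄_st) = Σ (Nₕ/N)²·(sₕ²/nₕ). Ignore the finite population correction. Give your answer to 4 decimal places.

2.0798

N = 18558. Term for each stratum: Wₕ²sₕ²/nₕ.
Var(x̄_st) = 0.5570021 + 1.5228317 = 2.0798337 → 2.0798.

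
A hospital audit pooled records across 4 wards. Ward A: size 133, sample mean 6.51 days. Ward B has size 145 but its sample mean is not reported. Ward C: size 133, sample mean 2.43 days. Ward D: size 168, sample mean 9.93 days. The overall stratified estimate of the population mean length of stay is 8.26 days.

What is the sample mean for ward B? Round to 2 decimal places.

N = 133 + 145 + 133 + 168 = 579.
Overall total = μ·N = 8.26·579 = 4782.54.
Subtract the known strata: 133·6.51 + 133·2.43 + 168·9.93 = 2857.26.
Remaining total for ward B: 4782.54 − 2857.26 = 1925.28.
Divide by its size: 1925.28 / 145 = 13.2778... → 13.28.

13.28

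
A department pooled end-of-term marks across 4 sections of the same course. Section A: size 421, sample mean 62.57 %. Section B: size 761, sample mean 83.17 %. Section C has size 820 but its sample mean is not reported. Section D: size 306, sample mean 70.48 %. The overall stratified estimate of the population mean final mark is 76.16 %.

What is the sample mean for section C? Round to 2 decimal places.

Σ Nₕx̄ₕ = N·μ, so 820·x̄_C = 2308·76.16 − (421·62.57 + 761·83.17 + 306·70.48).
= 175777.28 − 111201.22 = 64576.06.
x̄_C = 64576.06 / 820 = 78.7513... → 78.75.

78.75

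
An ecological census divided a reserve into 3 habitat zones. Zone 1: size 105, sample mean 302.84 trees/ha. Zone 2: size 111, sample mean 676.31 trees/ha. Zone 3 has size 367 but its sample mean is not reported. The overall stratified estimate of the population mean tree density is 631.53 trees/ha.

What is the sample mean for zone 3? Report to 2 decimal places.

712.03

N = 105 + 111 + 367 = 583.
Overall total = μ·N = 631.53·583 = 368181.99.
Subtract the known strata: 105·302.84 + 111·676.31 = 106868.61.
Remaining total for zone 3: 368181.99 − 106868.61 = 261313.38.
Divide by its size: 261313.38 / 367 = 712.0256... → 712.03.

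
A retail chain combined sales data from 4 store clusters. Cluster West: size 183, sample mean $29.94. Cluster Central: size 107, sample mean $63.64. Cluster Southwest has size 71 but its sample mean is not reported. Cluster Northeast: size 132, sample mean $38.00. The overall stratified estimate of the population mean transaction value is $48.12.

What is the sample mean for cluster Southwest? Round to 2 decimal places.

90.40

Σ Nₕx̄ₕ = N·μ, so 71·x̄_Southwest = 493·48.12 − (183·29.94 + 107·63.64 + 132·38.00).
= 23723.16 − 17304.5 = 6418.66.
x̄_Southwest = 6418.66 / 71 = 90.4037... → 90.40.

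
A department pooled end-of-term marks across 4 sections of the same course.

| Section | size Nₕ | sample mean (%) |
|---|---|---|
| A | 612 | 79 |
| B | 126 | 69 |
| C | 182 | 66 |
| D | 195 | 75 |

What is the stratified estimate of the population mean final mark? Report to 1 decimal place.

N = 1115; weights Wₕ = Nₕ/N = (0.5489, 0.1130, 0.1632, 0.1749).
x̄_st = Σ Wₕ·x̄ₕ = 0.5489·79 + 0.1130·69 + 0.1632·66 + 0.1749·75 ≈ 75.048...
→ 75.0.

75.0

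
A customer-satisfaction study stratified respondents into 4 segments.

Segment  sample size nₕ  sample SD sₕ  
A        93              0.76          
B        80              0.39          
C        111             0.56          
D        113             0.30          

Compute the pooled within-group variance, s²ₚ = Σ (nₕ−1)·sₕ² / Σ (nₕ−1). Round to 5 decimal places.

A: (93−1)·0.76² = 92·0.5776 = 53.1392
B: (80−1)·0.39² = 79·0.1521 = 12.0159
C: (111−1)·0.56² = 110·0.3136 = 34.496
D: (113−1)·0.30² = 112·0.09 = 10.08
Numerator = 109.7311; denominator = Σ(nₕ−1) = 393.
s²ₚ = 109.7311/393 = 0.2792140... → 0.27921.

0.27921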